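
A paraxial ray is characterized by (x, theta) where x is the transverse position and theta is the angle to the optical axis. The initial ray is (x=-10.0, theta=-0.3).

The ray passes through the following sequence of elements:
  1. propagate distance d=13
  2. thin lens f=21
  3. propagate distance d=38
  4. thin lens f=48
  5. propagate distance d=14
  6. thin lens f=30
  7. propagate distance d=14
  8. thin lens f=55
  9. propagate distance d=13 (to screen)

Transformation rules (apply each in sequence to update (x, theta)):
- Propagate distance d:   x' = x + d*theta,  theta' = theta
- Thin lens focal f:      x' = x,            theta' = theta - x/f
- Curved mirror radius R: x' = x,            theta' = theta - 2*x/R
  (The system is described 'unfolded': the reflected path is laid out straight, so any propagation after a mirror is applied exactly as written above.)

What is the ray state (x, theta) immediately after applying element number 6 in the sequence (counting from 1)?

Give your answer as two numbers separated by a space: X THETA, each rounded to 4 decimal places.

Answer: 4.9621 0.1996

Derivation:
Initial: x=-10.0000 theta=-0.3000
After 1 (propagate distance d=13): x=-13.9000 theta=-0.3000
After 2 (thin lens f=21): x=-13.9000 theta=38/105 (≈0.3619)
After 3 (propagate distance d=38): x=-31/210 (≈-0.1476) theta=38/105 (≈0.3619)
After 4 (thin lens f=48): x=-31/210 (≈-0.1476) theta=3679/10080 (≈0.3650)
After 5 (propagate distance d=14): x=25009/5040 (≈4.9621) theta=3679/10080 (≈0.3650)
After 6 (thin lens f=30): x=25009/5040 (≈4.9621) theta=943/4725 (≈0.1996)
Rounded to 4 decimal places: x = 4.9621, theta = 0.1996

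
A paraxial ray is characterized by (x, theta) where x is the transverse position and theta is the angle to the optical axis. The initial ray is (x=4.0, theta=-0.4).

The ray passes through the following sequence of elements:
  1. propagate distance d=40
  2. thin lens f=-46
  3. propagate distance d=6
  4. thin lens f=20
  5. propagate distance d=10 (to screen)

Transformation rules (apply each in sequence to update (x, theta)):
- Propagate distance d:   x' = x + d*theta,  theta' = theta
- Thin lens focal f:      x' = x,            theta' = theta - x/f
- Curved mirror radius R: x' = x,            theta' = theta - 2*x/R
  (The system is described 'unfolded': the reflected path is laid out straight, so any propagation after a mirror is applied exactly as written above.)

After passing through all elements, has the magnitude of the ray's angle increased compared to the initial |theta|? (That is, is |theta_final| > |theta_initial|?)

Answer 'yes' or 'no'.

Initial: x=4.0000 theta=-0.4000
After 1 (propagate distance d=40): x=-12.0000 theta=-0.4000
After 2 (thin lens f=-46): x=-12.0000 theta=-76/115 (≈-0.6609)
After 3 (propagate distance d=6): x=-1836/115 (≈-15.9652) theta=-76/115 (≈-0.6609)
After 4 (thin lens f=20): x=-1836/115 (≈-15.9652) theta=79/575 (≈0.1374)
After 5 (propagate distance d=10 (to screen)): x=-1678/115 (≈-14.5913) theta=79/575 (≈0.1374)
|theta_initial|=0.4000 |theta_final|=79/575 (≈0.1374) -> not increased

Answer: no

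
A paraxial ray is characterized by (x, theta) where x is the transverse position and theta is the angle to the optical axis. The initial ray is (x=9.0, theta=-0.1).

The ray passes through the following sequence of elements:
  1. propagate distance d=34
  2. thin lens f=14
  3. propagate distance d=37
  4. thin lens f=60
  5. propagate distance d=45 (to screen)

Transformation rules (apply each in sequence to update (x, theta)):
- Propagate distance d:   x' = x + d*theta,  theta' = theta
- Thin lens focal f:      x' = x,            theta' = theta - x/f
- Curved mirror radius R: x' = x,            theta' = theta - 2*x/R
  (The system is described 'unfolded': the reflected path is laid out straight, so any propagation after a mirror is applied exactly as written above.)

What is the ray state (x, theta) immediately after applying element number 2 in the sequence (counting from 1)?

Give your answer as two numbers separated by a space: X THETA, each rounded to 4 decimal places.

Answer: 5.6000 -0.5000

Derivation:
Initial: x=9.0000 theta=-0.1000
After 1 (propagate distance d=34): x=5.6000 theta=-0.1000
After 2 (thin lens f=14): x=5.6000 theta=-0.5000
Rounded to 4 decimal places: x = 5.6000, theta = -0.5000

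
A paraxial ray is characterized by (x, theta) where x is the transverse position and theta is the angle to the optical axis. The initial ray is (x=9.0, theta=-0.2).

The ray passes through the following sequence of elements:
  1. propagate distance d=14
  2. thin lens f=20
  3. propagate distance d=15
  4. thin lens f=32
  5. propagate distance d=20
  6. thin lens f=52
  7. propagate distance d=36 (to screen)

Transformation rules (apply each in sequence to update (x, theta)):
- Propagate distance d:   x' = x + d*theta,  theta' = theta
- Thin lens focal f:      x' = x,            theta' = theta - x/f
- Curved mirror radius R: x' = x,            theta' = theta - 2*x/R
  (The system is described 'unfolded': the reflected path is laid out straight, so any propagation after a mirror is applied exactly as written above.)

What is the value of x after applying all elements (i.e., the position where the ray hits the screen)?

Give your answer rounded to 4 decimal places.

Answer: -20.0345

Derivation:
Initial: x=9.0000 theta=-0.2000
After 1 (propagate distance d=14): x=6.2000 theta=-0.2000
After 2 (thin lens f=20): x=6.2000 theta=-0.5100
After 3 (propagate distance d=15): x=-1.4500 theta=-0.5100
After 4 (thin lens f=32): x=-1.4500 theta=-1487/3200 (≈-0.4647)
After 5 (propagate distance d=20): x=-1719/160 (≈-10.7438) theta=-1487/3200 (≈-0.4647)
After 6 (thin lens f=52): x=-1719/160 (≈-10.7438) theta=-671/2600 (≈-0.2581)
After 7 (propagate distance d=36 (to screen)): x=-208359/10400 (≈-20.0345) theta=-671/2600 (≈-0.2581)
Rounded to 4 decimal places: x = -20.0345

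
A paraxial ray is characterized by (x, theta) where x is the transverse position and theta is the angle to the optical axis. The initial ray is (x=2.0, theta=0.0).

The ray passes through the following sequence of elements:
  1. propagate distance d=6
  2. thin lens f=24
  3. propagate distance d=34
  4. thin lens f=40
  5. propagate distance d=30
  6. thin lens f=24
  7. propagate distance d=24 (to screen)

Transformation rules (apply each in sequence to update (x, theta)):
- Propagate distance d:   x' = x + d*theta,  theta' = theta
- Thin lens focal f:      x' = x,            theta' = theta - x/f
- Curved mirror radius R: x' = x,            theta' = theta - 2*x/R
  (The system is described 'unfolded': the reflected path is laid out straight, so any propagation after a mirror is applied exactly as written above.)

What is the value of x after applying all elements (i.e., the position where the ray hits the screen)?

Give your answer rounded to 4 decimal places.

Answer: -1.5000

Derivation:
Initial: x=2.0000 theta=0.0000
After 1 (propagate distance d=6): x=2.0000 theta=0.0000
After 2 (thin lens f=24): x=2.0000 theta=-1/12 (≈-0.0833)
After 3 (propagate distance d=34): x=-5/6 (≈-0.8333) theta=-1/12 (≈-0.0833)
After 4 (thin lens f=40): x=-5/6 (≈-0.8333) theta=-0.0625
After 5 (propagate distance d=30): x=-65/24 (≈-2.7083) theta=-0.0625
After 6 (thin lens f=24): x=-65/24 (≈-2.7083) theta=29/576 (≈0.0503)
After 7 (propagate distance d=24 (to screen)): x=-1.5000 theta=29/576 (≈0.0503)
Rounded to 4 decimal places: x = -1.5000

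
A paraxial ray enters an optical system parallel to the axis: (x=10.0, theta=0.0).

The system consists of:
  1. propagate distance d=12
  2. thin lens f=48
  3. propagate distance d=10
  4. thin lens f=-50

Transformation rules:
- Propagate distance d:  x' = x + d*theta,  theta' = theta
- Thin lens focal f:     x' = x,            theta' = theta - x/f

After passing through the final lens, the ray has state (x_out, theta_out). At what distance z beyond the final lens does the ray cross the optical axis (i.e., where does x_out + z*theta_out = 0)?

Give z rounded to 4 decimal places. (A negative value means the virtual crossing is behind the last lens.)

Initial: x=10.0000 theta=0.0000
After 1 (propagate distance d=12): x=10.0000 theta=0.0000
After 2 (thin lens f=48): x=10.0000 theta=-5/24 (≈-0.2083)
After 3 (propagate distance d=10): x=95/12 (≈7.9167) theta=-5/24 (≈-0.2083)
After 4 (thin lens f=-50): x=95/12 (≈7.9167) theta=-0.0500
z_focus = -x_out/theta_out = -(95/12)/(-0.0500) = 475/3 ≈ 158.3333
Rounded to 4 decimal places: z = 158.3333

Answer: 158.3333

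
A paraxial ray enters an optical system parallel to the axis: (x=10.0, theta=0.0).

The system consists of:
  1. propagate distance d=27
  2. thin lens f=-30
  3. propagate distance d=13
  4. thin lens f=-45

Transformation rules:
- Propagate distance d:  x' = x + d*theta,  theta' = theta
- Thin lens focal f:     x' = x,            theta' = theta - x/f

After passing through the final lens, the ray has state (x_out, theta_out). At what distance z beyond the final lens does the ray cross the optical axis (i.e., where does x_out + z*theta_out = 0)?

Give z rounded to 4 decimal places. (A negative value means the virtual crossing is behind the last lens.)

Initial: x=10.0000 theta=0.0000
After 1 (propagate distance d=27): x=10.0000 theta=0.0000
After 2 (thin lens f=-30): x=10.0000 theta=1/3 (≈0.3333)
After 3 (propagate distance d=13): x=43/3 (≈14.3333) theta=1/3 (≈0.3333)
After 4 (thin lens f=-45): x=43/3 (≈14.3333) theta=88/135 (≈0.6519)
z_focus = -x_out/theta_out = -(43/3)/(88/135) = -1935/88 ≈ -21.9886
Rounded to 4 decimal places: z = -21.9886

Answer: -21.9886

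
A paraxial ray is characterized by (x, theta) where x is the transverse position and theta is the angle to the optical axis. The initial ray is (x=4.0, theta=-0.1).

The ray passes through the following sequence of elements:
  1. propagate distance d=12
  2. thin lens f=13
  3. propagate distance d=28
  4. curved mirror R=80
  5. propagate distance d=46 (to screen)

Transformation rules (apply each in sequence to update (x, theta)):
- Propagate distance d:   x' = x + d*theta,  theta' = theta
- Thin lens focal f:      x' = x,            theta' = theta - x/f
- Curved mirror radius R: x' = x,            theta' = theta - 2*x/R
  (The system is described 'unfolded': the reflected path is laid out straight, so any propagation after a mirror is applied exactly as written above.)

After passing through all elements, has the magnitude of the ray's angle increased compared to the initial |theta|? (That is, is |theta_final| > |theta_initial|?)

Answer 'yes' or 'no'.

Initial: x=4.0000 theta=-0.1000
After 1 (propagate distance d=12): x=2.8000 theta=-0.1000
After 2 (thin lens f=13): x=2.8000 theta=-41/130 (≈-0.3154)
After 3 (propagate distance d=28): x=-392/65 (≈-6.0308) theta=-41/130 (≈-0.3154)
After 4 (curved mirror R=80): x=-392/65 (≈-6.0308) theta=-107/650 (≈-0.1646)
After 5 (propagate distance d=46 (to screen)): x=-4421/325 (≈-13.6031) theta=-107/650 (≈-0.1646)
|theta_initial|=0.1000 |theta_final|=107/650 (≈0.1646) -> increased

Answer: yes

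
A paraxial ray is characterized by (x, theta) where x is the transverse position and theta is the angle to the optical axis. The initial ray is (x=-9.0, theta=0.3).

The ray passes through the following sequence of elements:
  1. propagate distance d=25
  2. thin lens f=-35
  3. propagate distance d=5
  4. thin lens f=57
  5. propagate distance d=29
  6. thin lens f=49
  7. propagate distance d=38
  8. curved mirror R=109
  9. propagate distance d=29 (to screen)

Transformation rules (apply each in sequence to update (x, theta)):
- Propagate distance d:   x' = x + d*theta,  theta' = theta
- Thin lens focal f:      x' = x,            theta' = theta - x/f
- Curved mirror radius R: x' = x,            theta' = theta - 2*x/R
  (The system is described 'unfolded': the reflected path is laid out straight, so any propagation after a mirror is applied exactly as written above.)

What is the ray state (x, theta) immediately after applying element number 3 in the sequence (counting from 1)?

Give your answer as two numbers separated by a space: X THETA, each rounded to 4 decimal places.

Answer: -0.2143 0.2571

Derivation:
Initial: x=-9.0000 theta=0.3000
After 1 (propagate distance d=25): x=-1.5000 theta=0.3000
After 2 (thin lens f=-35): x=-1.5000 theta=9/35 (≈0.2571)
After 3 (propagate distance d=5): x=-3/14 (≈-0.2143) theta=9/35 (≈0.2571)
Rounded to 4 decimal places: x = -0.2143, theta = 0.2571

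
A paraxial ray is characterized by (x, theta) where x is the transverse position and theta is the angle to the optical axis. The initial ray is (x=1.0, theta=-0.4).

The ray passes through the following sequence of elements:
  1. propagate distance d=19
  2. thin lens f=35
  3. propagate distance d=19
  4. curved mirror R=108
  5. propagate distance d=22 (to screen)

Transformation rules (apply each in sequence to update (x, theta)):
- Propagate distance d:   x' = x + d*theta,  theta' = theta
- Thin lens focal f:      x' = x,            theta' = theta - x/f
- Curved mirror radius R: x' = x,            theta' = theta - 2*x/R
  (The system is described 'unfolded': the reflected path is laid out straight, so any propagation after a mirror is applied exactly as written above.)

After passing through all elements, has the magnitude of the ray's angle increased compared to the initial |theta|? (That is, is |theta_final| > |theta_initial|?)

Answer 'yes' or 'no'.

Answer: no

Derivation:
Initial: x=1.0000 theta=-0.4000
After 1 (propagate distance d=19): x=-6.6000 theta=-0.4000
After 2 (thin lens f=35): x=-6.6000 theta=-37/175 (≈-0.2114)
After 3 (propagate distance d=19): x=-1858/175 (≈-10.6171) theta=-37/175 (≈-0.2114)
After 4 (curved mirror R=108): x=-1858/175 (≈-10.6171) theta=-2/135 (≈-0.0148)
After 5 (propagate distance d=22 (to screen)): x=-51706/4725 (≈-10.9431) theta=-2/135 (≈-0.0148)
|theta_initial|=0.4000 |theta_final|=2/135 (≈0.0148) -> not increased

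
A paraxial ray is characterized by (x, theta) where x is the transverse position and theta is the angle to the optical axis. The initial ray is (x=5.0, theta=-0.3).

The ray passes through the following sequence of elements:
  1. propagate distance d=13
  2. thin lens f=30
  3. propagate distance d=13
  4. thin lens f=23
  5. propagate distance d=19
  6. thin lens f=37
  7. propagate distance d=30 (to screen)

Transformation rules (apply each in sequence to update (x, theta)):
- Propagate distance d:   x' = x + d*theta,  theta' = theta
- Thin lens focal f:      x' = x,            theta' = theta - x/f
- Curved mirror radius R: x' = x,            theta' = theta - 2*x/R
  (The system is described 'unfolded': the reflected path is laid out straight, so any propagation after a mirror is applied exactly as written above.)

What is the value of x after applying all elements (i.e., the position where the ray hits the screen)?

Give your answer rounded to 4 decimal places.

Initial: x=5.0000 theta=-0.3000
After 1 (propagate distance d=13): x=1.1000 theta=-0.3000
After 2 (thin lens f=30): x=1.1000 theta=-101/300 (≈-0.3367)
After 3 (propagate distance d=13): x=-983/300 (≈-3.2767) theta=-101/300 (≈-0.3367)
After 4 (thin lens f=23): x=-983/300 (≈-3.2767) theta=-67/345 (≈-0.1942)
After 5 (propagate distance d=19): x=-16023/2300 (≈-6.9665) theta=-67/345 (≈-0.1942)
After 6 (thin lens f=37): x=-16023/2300 (≈-6.9665) theta=-1511/255300 (≈-0.0059)
After 7 (propagate distance d=30 (to screen)): x=-607961/85100 (≈-7.1441) theta=-1511/255300 (≈-0.0059)
Rounded to 4 decimal places: x = -7.1441

Answer: -7.1441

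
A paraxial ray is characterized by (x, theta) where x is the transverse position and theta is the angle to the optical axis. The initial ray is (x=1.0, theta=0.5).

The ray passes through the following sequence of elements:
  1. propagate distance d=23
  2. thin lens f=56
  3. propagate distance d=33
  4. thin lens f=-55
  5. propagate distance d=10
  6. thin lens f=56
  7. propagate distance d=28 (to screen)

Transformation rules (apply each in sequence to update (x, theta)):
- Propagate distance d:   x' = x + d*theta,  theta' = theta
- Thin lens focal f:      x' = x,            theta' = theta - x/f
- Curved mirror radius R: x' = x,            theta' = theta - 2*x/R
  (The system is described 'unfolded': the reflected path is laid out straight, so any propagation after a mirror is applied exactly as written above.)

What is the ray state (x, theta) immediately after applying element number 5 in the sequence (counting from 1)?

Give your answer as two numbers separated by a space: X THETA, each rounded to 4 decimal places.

Initial: x=1.0000 theta=0.5000
After 1 (propagate distance d=23): x=12.5000 theta=0.5000
After 2 (thin lens f=56): x=12.5000 theta=31/112 (≈0.2768)
After 3 (propagate distance d=33): x=2423/112 (≈21.6339) theta=31/112 (≈0.2768)
After 4 (thin lens f=-55): x=2423/112 (≈21.6339) theta=258/385 (≈0.6701)
After 5 (propagate distance d=10): x=4987/176 (≈28.3352) theta=258/385 (≈0.6701)
Rounded to 4 decimal places: x = 28.3352, theta = 0.6701

Answer: 28.3352 0.6701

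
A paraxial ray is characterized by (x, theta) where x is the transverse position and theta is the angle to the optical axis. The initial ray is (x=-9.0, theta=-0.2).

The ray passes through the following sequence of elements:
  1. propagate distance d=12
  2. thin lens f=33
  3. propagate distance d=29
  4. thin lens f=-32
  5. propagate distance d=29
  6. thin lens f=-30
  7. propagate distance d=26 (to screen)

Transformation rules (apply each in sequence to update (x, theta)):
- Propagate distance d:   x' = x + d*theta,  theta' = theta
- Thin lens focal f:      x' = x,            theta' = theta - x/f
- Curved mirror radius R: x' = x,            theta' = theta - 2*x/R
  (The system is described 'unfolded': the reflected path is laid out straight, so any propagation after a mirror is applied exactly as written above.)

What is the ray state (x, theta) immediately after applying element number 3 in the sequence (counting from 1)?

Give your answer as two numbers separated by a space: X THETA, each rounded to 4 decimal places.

Initial: x=-9.0000 theta=-0.2000
After 1 (propagate distance d=12): x=-11.4000 theta=-0.2000
After 2 (thin lens f=33): x=-11.4000 theta=8/55 (≈0.1455)
After 3 (propagate distance d=29): x=-79/11 (≈-7.1818) theta=8/55 (≈0.1455)
Rounded to 4 decimal places: x = -7.1818, theta = 0.1455

Answer: -7.1818 0.1455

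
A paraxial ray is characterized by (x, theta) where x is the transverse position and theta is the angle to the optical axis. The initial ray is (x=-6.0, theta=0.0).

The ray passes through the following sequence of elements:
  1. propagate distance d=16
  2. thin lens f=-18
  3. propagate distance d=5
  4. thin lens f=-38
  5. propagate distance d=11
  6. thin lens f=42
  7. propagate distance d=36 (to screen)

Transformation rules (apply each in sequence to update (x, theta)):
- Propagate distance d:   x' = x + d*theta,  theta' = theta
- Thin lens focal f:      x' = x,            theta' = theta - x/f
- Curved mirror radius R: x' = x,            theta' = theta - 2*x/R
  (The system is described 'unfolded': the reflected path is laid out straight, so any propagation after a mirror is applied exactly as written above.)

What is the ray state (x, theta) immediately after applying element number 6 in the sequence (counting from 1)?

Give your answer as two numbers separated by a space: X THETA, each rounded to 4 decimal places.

Answer: -13.5526 -0.2124

Derivation:
Initial: x=-6.0000 theta=0.0000
After 1 (propagate distance d=16): x=-6.0000 theta=0.0000
After 2 (thin lens f=-18): x=-6.0000 theta=-1/3 (≈-0.3333)
After 3 (propagate distance d=5): x=-23/3 (≈-7.6667) theta=-1/3 (≈-0.3333)
After 4 (thin lens f=-38): x=-23/3 (≈-7.6667) theta=-61/114 (≈-0.5351)
After 5 (propagate distance d=11): x=-515/38 (≈-13.5526) theta=-61/114 (≈-0.5351)
After 6 (thin lens f=42): x=-515/38 (≈-13.5526) theta=-113/532 (≈-0.2124)
Rounded to 4 decimal places: x = -13.5526, theta = -0.2124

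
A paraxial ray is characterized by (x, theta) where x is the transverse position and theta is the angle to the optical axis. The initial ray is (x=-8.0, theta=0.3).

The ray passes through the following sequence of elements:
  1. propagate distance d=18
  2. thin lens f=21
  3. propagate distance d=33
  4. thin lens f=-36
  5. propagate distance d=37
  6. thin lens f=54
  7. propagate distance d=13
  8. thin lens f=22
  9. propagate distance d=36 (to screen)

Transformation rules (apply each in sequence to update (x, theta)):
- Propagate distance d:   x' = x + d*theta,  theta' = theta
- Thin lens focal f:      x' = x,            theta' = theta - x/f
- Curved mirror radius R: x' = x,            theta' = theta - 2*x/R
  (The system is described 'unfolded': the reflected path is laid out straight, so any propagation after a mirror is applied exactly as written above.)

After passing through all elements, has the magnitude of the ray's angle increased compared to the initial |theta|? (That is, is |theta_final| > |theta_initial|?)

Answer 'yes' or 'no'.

Answer: yes

Derivation:
Initial: x=-8.0000 theta=0.3000
After 1 (propagate distance d=18): x=-2.6000 theta=0.3000
After 2 (thin lens f=21): x=-2.6000 theta=89/210 (≈0.4238)
After 3 (propagate distance d=33): x=797/70 (≈11.3857) theta=89/210 (≈0.4238)
After 4 (thin lens f=-36): x=797/70 (≈11.3857) theta=373/504 (≈0.7401)
After 5 (propagate distance d=37): x=97697/2520 (≈38.7687) theta=373/504 (≈0.7401)
After 6 (thin lens f=54): x=97697/2520 (≈38.7687) theta=3013/136080 (≈0.0221)
After 7 (propagate distance d=13): x=5314807/136080 (≈39.0565) theta=3013/136080 (≈0.0221)
After 8 (thin lens f=22): x=5314807/136080 (≈39.0565) theta=-583169/332640 (≈-1.7532)
After 9 (propagate distance d=36 (to screen)): x=-36010501/1496880 (≈-24.0570) theta=-583169/332640 (≈-1.7532)
|theta_initial|=0.3000 |theta_final|=583169/332640 (≈1.7532) -> increased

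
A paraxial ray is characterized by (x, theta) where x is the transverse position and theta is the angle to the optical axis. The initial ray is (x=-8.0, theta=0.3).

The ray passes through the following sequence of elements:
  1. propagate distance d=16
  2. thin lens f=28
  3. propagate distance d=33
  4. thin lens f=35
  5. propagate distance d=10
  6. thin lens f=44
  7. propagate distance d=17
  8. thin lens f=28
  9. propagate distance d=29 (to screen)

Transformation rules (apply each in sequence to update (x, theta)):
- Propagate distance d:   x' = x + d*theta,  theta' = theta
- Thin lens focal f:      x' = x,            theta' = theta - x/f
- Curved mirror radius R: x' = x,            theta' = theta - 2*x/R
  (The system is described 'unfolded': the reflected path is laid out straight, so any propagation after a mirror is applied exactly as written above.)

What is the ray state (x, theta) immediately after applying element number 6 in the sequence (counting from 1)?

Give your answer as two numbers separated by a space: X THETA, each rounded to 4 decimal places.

Initial: x=-8.0000 theta=0.3000
After 1 (propagate distance d=16): x=-3.2000 theta=0.3000
After 2 (thin lens f=28): x=-3.2000 theta=29/70 (≈0.4143)
After 3 (propagate distance d=33): x=733/70 (≈10.4714) theta=29/70 (≈0.4143)
After 4 (thin lens f=35): x=733/70 (≈10.4714) theta=141/1225 (≈0.1151)
After 5 (propagate distance d=10): x=1139/98 (≈11.6224) theta=141/1225 (≈0.1151)
After 6 (thin lens f=44): x=1139/98 (≈11.6224) theta=-16067/107800 (≈-0.1490)
Rounded to 4 decimal places: x = 11.6224, theta = -0.1490

Answer: 11.6224 -0.1490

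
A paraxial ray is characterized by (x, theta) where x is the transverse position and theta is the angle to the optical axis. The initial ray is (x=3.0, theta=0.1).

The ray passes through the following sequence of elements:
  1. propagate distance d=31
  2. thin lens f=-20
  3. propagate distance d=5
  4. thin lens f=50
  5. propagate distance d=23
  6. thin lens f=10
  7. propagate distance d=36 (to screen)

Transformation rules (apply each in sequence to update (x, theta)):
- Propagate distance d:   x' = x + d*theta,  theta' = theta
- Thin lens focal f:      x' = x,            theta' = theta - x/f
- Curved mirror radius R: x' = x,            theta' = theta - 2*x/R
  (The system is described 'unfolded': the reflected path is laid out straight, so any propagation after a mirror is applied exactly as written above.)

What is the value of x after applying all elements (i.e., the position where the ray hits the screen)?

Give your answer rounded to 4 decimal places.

Answer: -26.8965

Derivation:
Initial: x=3.0000 theta=0.1000
After 1 (propagate distance d=31): x=6.1000 theta=0.1000
After 2 (thin lens f=-20): x=6.1000 theta=0.4050
After 3 (propagate distance d=5): x=8.1250 theta=0.4050
After 4 (thin lens f=50): x=8.1250 theta=0.2425
After 5 (propagate distance d=23): x=13.7025 theta=0.2425
After 6 (thin lens f=10): x=13.7025 theta=-4511/4000 (≈-1.1278)
After 7 (propagate distance d=36 (to screen)): x=-26.8965 theta=-4511/4000 (≈-1.1278)
Rounded to 4 decimal places: x = -26.8965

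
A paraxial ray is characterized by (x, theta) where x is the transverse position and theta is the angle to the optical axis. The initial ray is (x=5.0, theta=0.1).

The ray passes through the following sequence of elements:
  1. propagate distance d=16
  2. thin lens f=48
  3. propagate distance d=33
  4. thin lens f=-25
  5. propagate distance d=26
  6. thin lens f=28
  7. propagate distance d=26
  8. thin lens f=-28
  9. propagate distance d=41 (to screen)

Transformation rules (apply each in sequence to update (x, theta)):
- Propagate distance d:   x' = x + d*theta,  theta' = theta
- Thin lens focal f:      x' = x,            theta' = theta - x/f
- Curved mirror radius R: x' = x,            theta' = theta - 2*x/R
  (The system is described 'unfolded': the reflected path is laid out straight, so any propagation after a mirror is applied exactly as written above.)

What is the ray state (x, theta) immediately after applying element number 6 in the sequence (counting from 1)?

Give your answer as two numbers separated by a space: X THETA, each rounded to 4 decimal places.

Answer: 9.9645 -0.1789

Derivation:
Initial: x=5.0000 theta=0.1000
After 1 (propagate distance d=16): x=6.6000 theta=0.1000
After 2 (thin lens f=48): x=6.6000 theta=-0.0375
After 3 (propagate distance d=33): x=5.3625 theta=-0.0375
After 4 (thin lens f=-25): x=5.3625 theta=0.1770
After 5 (propagate distance d=26): x=9.9645 theta=0.1770
After 6 (thin lens f=28): x=9.9645 theta=-1431/8000 (≈-0.1789)
Rounded to 4 decimal places: x = 9.9645, theta = -0.1789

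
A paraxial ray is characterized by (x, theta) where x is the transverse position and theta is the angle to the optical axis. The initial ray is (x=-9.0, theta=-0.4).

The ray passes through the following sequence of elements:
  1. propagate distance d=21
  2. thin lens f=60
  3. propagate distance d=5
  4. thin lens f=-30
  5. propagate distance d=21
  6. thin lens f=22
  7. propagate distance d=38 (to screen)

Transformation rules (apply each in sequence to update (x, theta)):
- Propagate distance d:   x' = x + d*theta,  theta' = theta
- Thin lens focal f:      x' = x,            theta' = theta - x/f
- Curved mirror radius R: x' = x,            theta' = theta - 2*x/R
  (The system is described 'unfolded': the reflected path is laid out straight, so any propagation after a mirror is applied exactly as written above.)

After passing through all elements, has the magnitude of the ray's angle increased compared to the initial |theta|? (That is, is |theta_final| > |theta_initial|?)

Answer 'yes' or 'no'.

Answer: yes

Derivation:
Initial: x=-9.0000 theta=-0.4000
After 1 (propagate distance d=21): x=-17.4000 theta=-0.4000
After 2 (thin lens f=60): x=-17.4000 theta=-0.1100
After 3 (propagate distance d=5): x=-17.9500 theta=-0.1100
After 4 (thin lens f=-30): x=-17.9500 theta=-17/24 (≈-0.7083)
After 5 (propagate distance d=21): x=-32.8250 theta=-17/24 (≈-0.7083)
After 6 (thin lens f=22): x=-32.8250 theta=2069/2640 (≈0.7837)
After 7 (propagate distance d=38 (to screen)): x=-2009/660 (≈-3.0439) theta=2069/2640 (≈0.7837)
|theta_initial|=0.4000 |theta_final|=2069/2640 (≈0.7837) -> increased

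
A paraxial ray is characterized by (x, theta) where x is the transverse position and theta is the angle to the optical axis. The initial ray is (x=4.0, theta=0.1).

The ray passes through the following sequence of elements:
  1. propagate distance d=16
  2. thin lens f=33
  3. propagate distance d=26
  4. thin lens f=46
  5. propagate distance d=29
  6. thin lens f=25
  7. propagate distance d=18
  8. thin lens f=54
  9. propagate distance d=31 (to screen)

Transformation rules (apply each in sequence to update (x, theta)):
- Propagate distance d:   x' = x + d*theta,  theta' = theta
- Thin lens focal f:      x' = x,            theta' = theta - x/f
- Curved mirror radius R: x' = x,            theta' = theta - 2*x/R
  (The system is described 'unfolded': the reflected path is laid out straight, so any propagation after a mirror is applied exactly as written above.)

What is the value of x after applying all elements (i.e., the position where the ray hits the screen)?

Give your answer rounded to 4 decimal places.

Initial: x=4.0000 theta=0.1000
After 1 (propagate distance d=16): x=5.6000 theta=0.1000
After 2 (thin lens f=33): x=5.6000 theta=-23/330 (≈-0.0697)
After 3 (propagate distance d=26): x=125/33 (≈3.7879) theta=-23/330 (≈-0.0697)
After 4 (thin lens f=46): x=125/33 (≈3.7879) theta=-577/3795 (≈-0.1520)
After 5 (propagate distance d=29): x=-786/1265 (≈-0.6213) theta=-577/3795 (≈-0.1520)
After 6 (thin lens f=25): x=-786/1265 (≈-0.6213) theta=-1097/8625 (≈-0.1272)
After 7 (propagate distance d=18): x=-92052/31625 (≈-2.9107) theta=-1097/8625 (≈-0.1272)
After 8 (thin lens f=54): x=-92052/31625 (≈-2.9107) theta=-6953/94875 (≈-0.0733)
After 9 (propagate distance d=31 (to screen)): x=-491699/94875 (≈-5.1826) theta=-6953/94875 (≈-0.0733)
Rounded to 4 decimal places: x = -5.1826

Answer: -5.1826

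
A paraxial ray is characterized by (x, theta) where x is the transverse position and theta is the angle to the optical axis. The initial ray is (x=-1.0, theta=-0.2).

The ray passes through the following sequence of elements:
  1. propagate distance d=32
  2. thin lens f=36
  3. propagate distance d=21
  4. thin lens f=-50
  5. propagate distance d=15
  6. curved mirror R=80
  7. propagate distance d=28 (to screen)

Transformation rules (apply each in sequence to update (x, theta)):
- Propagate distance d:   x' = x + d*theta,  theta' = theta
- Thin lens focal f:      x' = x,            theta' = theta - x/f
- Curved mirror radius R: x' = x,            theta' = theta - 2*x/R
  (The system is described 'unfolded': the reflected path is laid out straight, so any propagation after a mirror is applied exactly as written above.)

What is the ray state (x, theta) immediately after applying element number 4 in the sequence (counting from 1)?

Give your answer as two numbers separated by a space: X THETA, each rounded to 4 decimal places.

Initial: x=-1.0000 theta=-0.2000
After 1 (propagate distance d=32): x=-7.4000 theta=-0.2000
After 2 (thin lens f=36): x=-7.4000 theta=1/180 (≈0.0056)
After 3 (propagate distance d=21): x=-437/60 (≈-7.2833) theta=1/180 (≈0.0056)
After 4 (thin lens f=-50): x=-437/60 (≈-7.2833) theta=-1261/9000 (≈-0.1401)
Rounded to 4 decimal places: x = -7.2833, theta = -0.1401

Answer: -7.2833 -0.1401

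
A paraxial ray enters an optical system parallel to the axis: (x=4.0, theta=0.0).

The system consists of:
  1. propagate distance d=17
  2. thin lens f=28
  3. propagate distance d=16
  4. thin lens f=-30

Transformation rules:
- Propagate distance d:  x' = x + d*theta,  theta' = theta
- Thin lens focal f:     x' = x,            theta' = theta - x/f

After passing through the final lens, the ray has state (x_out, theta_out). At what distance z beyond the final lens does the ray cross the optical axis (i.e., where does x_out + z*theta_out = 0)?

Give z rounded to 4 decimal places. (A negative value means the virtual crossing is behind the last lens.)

Answer: 20.0000

Derivation:
Initial: x=4.0000 theta=0.0000
After 1 (propagate distance d=17): x=4.0000 theta=0.0000
After 2 (thin lens f=28): x=4.0000 theta=-1/7 (≈-0.1429)
After 3 (propagate distance d=16): x=12/7 (≈1.7143) theta=-1/7 (≈-0.1429)
After 4 (thin lens f=-30): x=12/7 (≈1.7143) theta=-3/35 (≈-0.0857)
z_focus = -x_out/theta_out = -(12/7)/(-3/35) = 20.0000
Rounded to 4 decimal places: z = 20.0000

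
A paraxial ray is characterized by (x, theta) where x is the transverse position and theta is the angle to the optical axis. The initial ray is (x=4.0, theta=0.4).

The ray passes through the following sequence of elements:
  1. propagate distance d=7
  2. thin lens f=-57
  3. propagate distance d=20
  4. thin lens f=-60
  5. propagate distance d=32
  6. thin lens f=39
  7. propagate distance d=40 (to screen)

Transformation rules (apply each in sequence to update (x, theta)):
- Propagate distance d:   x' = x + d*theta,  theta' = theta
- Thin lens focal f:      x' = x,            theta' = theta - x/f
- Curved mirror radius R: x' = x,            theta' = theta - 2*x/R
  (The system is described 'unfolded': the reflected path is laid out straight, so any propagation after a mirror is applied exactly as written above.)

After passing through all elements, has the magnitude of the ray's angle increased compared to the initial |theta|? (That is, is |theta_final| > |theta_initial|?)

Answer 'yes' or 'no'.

Initial: x=4.0000 theta=0.4000
After 1 (propagate distance d=7): x=6.8000 theta=0.4000
After 2 (thin lens f=-57): x=6.8000 theta=148/285 (≈0.5193)
After 3 (propagate distance d=20): x=4898/285 (≈17.1860) theta=148/285 (≈0.5193)
After 4 (thin lens f=-60): x=4898/285 (≈17.1860) theta=6889/8550 (≈0.8057)
After 5 (propagate distance d=32): x=183694/4275 (≈42.9694) theta=6889/8550 (≈0.8057)
After 6 (thin lens f=39): x=183694/4275 (≈42.9694) theta=-98717/333450 (≈-0.2960)
After 7 (propagate distance d=40 (to screen)): x=5189726/166725 (≈31.1275) theta=-98717/333450 (≈-0.2960)
|theta_initial|=0.4000 |theta_final|=98717/333450 (≈0.2960) -> not increased

Answer: no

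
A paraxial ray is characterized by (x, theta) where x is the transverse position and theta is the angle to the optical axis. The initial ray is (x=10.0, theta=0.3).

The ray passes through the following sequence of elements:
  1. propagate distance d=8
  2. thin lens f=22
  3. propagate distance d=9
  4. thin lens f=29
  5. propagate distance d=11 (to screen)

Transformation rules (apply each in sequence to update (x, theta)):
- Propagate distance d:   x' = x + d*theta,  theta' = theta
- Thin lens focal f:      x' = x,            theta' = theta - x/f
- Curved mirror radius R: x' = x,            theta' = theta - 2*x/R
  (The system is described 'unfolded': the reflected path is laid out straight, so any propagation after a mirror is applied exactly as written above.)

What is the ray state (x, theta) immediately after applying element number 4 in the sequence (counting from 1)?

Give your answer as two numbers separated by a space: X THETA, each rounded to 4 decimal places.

Answer: 10.0273 -0.6094

Derivation:
Initial: x=10.0000 theta=0.3000
After 1 (propagate distance d=8): x=12.4000 theta=0.3000
After 2 (thin lens f=22): x=12.4000 theta=-29/110 (≈-0.2636)
After 3 (propagate distance d=9): x=1103/110 (≈10.0273) theta=-29/110 (≈-0.2636)
After 4 (thin lens f=29): x=1103/110 (≈10.0273) theta=-972/1595 (≈-0.6094)
Rounded to 4 decimal places: x = 10.0273, theta = -0.6094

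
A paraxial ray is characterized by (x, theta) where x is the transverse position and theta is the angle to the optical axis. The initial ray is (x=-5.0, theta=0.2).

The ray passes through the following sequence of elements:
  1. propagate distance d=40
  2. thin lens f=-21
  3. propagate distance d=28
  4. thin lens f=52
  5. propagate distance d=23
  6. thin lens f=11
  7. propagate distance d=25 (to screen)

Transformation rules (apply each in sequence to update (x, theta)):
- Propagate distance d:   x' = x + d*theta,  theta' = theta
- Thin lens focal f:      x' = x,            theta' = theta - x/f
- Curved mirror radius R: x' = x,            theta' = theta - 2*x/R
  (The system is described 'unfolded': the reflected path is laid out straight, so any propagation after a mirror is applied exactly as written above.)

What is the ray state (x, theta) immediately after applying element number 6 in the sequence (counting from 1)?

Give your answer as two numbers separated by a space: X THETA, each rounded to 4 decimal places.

Initial: x=-5.0000 theta=0.2000
After 1 (propagate distance d=40): x=3.0000 theta=0.2000
After 2 (thin lens f=-21): x=3.0000 theta=12/35 (≈0.3429)
After 3 (propagate distance d=28): x=12.6000 theta=12/35 (≈0.3429)
After 4 (thin lens f=52): x=12.6000 theta=183/1820 (≈0.1005)
After 5 (propagate distance d=23): x=27141/1820 (≈14.9126) theta=183/1820 (≈0.1005)
After 6 (thin lens f=11): x=27141/1820 (≈14.9126) theta=-6282/5005 (≈-1.2551)
Rounded to 4 decimal places: x = 14.9126, theta = -1.2551

Answer: 14.9126 -1.2551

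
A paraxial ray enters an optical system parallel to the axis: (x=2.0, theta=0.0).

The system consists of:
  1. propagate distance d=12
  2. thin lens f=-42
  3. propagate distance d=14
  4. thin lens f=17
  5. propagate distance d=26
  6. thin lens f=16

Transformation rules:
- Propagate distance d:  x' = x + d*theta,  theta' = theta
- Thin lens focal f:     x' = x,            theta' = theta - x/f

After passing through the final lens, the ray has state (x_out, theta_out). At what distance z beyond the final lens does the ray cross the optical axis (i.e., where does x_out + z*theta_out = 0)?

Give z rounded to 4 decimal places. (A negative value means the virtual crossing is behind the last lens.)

Initial: x=2.0000 theta=0.0000
After 1 (propagate distance d=12): x=2.0000 theta=0.0000
After 2 (thin lens f=-42): x=2.0000 theta=1/21 (≈0.0476)
After 3 (propagate distance d=14): x=8/3 (≈2.6667) theta=1/21 (≈0.0476)
After 4 (thin lens f=17): x=8/3 (≈2.6667) theta=-13/119 (≈-0.1092)
After 5 (propagate distance d=26): x=-62/357 (≈-0.1737) theta=-13/119 (≈-0.1092)
After 6 (thin lens f=16): x=-62/357 (≈-0.1737) theta=-281/2856 (≈-0.0984)
z_focus = -x_out/theta_out = -(-62/357)/(-281/2856) = -496/281 ≈ -1.7651
Rounded to 4 decimal places: z = -1.7651

Answer: -1.7651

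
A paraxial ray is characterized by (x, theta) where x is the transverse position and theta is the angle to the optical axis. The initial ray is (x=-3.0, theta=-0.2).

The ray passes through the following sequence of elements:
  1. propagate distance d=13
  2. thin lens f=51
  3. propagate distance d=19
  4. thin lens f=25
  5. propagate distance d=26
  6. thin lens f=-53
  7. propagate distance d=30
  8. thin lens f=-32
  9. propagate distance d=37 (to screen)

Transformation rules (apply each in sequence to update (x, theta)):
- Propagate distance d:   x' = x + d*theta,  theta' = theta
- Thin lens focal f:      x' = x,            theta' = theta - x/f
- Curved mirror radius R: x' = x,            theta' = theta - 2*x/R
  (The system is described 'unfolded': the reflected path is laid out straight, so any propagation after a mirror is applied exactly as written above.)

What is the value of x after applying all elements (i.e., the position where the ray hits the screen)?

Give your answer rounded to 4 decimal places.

Initial: x=-3.0000 theta=-0.2000
After 1 (propagate distance d=13): x=-5.6000 theta=-0.2000
After 2 (thin lens f=51): x=-5.6000 theta=-23/255 (≈-0.0902)
After 3 (propagate distance d=19): x=-373/51 (≈-7.3137) theta=-23/255 (≈-0.0902)
After 4 (thin lens f=25): x=-373/51 (≈-7.3137) theta=86/425 (≈0.2024)
After 5 (propagate distance d=26): x=-2617/1275 (≈-2.0525) theta=86/425 (≈0.2024)
After 6 (thin lens f=-53): x=-2617/1275 (≈-2.0525) theta=11057/67575 (≈0.1636)
After 7 (propagate distance d=30): x=193009/67575 (≈2.8562) theta=11057/67575 (≈0.1636)
After 8 (thin lens f=-32): x=193009/67575 (≈2.8562) theta=546833/2162400 (≈0.2529)
After 9 (propagate distance d=37 (to screen)): x=1553477/127200 (≈12.2129) theta=546833/2162400 (≈0.2529)
Rounded to 4 decimal places: x = 12.2129

Answer: 12.2129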